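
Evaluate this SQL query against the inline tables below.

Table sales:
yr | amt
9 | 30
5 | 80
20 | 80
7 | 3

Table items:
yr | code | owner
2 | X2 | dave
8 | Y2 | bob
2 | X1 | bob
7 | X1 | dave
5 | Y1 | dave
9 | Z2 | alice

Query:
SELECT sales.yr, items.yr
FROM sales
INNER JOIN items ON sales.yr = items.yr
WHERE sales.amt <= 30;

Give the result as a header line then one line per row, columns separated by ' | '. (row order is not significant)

After JOIN items (3 rows):
sales.yr | sales.amt | items.yr | items.code | items.owner
9 | 30 | 9 | Z2 | alice
5 | 80 | 5 | Y1 | dave
7 | 3 | 7 | X1 | dave
After WHERE (2 rows):
sales.yr | sales.amt | items.yr | items.code | items.owner
9 | 30 | 9 | Z2 | alice
7 | 3 | 7 | X1 | dave
After SELECT (2 rows):
sales.yr | items.yr
9 | 9
7 | 7

== RESULT ==
sales.yr | items.yr
9 | 9
7 | 7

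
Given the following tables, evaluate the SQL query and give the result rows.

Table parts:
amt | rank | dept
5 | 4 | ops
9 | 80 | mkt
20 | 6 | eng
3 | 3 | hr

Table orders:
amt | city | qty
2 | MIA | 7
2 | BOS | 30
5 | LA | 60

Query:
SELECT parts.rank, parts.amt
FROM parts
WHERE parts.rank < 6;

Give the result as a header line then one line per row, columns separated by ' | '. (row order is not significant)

== RESULT ==
parts.rank | parts.amt
4 | 5
3 | 3

Derivation:
After WHERE (2 rows):
parts.amt | parts.rank | parts.dept
5 | 4 | ops
3 | 3 | hr
After SELECT (2 rows):
parts.rank | parts.amt
4 | 5
3 | 3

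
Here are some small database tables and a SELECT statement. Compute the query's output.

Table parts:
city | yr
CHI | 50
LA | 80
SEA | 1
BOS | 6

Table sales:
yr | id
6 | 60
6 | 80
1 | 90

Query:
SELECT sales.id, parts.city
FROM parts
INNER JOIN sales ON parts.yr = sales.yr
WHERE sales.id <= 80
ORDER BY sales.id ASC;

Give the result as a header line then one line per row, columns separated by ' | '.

== RESULT ==
sales.id | parts.city
60 | BOS
80 | BOS

Derivation:
After JOIN sales (3 rows):
parts.city | parts.yr | sales.yr | sales.id
SEA | 1 | 1 | 90
BOS | 6 | 6 | 60
BOS | 6 | 6 | 80
After WHERE (2 rows):
parts.city | parts.yr | sales.yr | sales.id
BOS | 6 | 6 | 60
BOS | 6 | 6 | 80
After SELECT (2 rows):
sales.id | parts.city
60 | BOS
80 | BOS
After ORDER BY (2 rows):
sales.id | parts.city
60 | BOS
80 | BOS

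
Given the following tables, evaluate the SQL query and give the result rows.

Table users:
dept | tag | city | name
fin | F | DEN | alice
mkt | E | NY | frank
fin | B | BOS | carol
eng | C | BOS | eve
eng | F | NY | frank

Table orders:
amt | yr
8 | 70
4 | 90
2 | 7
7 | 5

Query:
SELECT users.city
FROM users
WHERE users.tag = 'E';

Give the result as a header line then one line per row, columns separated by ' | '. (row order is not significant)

After WHERE (1 rows):
users.dept | users.tag | users.city | users.name
mkt | E | NY | frank
After SELECT (1 rows):
users.city
NY

== RESULT ==
users.city
NY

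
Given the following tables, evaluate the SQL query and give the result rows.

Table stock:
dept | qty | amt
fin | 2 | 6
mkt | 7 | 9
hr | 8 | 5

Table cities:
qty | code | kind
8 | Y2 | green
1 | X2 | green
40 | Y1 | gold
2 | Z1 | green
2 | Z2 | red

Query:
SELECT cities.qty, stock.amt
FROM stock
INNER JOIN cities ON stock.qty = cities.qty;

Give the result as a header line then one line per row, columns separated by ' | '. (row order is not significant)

== RESULT ==
cities.qty | stock.amt
2 | 6
2 | 6
8 | 5

Derivation:
After JOIN cities (3 rows):
stock.dept | stock.qty | stock.amt | cities.qty | cities.code | cities.kind
fin | 2 | 6 | 2 | Z1 | green
fin | 2 | 6 | 2 | Z2 | red
hr | 8 | 5 | 8 | Y2 | green
After SELECT (3 rows):
cities.qty | stock.amt
2 | 6
2 | 6
8 | 5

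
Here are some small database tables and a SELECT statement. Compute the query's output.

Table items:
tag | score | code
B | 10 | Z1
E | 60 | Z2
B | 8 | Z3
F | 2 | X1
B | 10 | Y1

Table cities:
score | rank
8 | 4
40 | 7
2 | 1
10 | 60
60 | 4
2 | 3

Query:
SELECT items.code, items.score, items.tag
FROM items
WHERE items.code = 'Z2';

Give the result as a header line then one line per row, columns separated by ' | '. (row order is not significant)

== RESULT ==
items.code | items.score | items.tag
Z2 | 60 | E

Derivation:
After WHERE (1 rows):
items.tag | items.score | items.code
E | 60 | Z2
After SELECT (1 rows):
items.code | items.score | items.tag
Z2 | 60 | E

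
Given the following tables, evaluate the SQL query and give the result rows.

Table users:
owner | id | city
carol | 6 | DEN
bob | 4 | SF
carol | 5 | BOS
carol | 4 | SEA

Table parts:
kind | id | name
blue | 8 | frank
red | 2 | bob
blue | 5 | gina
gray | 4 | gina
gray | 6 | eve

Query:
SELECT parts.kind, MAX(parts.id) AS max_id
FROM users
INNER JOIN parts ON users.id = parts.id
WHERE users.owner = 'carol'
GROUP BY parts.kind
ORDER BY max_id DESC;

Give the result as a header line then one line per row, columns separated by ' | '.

== RESULT ==
parts.kind | max_id
gray | 6
blue | 5

Derivation:
After JOIN parts (4 rows):
users.owner | users.id | users.city | parts.kind | parts.id | parts.name
carol | 6 | DEN | gray | 6 | eve
bob | 4 | SF | gray | 4 | gina
carol | 5 | BOS | blue | 5 | gina
carol | 4 | SEA | gray | 4 | gina
After WHERE (3 rows):
users.owner | users.id | users.city | parts.kind | parts.id | parts.name
carol | 6 | DEN | gray | 6 | eve
carol | 5 | BOS | blue | 5 | gina
carol | 4 | SEA | gray | 4 | gina
After GROUP BY (2 rows):
parts.kind | max_id
gray | 6
blue | 5
After ORDER BY (2 rows):
parts.kind | max_id
gray | 6
blue | 5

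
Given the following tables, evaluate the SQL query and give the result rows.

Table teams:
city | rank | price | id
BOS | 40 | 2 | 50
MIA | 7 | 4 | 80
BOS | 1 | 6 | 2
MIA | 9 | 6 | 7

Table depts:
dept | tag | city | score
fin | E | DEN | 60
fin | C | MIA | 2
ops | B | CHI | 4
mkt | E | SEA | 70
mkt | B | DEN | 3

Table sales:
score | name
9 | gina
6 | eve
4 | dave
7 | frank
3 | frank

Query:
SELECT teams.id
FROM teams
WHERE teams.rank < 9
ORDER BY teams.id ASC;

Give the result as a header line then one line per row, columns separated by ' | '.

== RESULT ==
teams.id
2
80

Derivation:
After WHERE (2 rows):
teams.city | teams.rank | teams.price | teams.id
MIA | 7 | 4 | 80
BOS | 1 | 6 | 2
After SELECT (2 rows):
teams.id
80
2
After ORDER BY (2 rows):
teams.id
2
80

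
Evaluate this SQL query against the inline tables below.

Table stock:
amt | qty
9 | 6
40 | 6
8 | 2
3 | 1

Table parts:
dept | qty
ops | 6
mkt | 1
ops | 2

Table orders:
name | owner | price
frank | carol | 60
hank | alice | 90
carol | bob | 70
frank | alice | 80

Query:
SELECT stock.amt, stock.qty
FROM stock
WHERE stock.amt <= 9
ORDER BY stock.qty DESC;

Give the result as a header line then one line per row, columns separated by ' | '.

== RESULT ==
stock.amt | stock.qty
9 | 6
8 | 2
3 | 1

Derivation:
After WHERE (3 rows):
stock.amt | stock.qty
9 | 6
8 | 2
3 | 1
After SELECT (3 rows):
stock.amt | stock.qty
9 | 6
8 | 2
3 | 1
After ORDER BY (3 rows):
stock.amt | stock.qty
9 | 6
8 | 2
3 | 1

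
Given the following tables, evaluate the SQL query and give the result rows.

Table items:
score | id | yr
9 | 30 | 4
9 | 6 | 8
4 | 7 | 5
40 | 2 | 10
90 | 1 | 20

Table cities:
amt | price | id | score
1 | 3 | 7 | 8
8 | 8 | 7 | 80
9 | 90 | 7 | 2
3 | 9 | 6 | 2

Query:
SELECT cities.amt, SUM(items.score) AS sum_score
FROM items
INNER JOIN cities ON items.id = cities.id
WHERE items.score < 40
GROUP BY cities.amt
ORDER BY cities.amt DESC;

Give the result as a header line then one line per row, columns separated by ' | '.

After JOIN cities (4 rows):
items.score | items.id | items.yr | cities.amt | cities.price | cities.id | cities.score
9 | 6 | 8 | 3 | 9 | 6 | 2
4 | 7 | 5 | 1 | 3 | 7 | 8
4 | 7 | 5 | 8 | 8 | 7 | 80
4 | 7 | 5 | 9 | 90 | 7 | 2
After WHERE (4 rows):
items.score | items.id | items.yr | cities.amt | cities.price | cities.id | cities.score
9 | 6 | 8 | 3 | 9 | 6 | 2
4 | 7 | 5 | 1 | 3 | 7 | 8
4 | 7 | 5 | 8 | 8 | 7 | 80
4 | 7 | 5 | 9 | 90 | 7 | 2
After GROUP BY (4 rows):
cities.amt | sum_score
3 | 9
1 | 4
8 | 4
9 | 4
After ORDER BY (4 rows):
cities.amt | sum_score
9 | 4
8 | 4
3 | 9
1 | 4

== RESULT ==
cities.amt | sum_score
9 | 4
8 | 4
3 | 9
1 | 4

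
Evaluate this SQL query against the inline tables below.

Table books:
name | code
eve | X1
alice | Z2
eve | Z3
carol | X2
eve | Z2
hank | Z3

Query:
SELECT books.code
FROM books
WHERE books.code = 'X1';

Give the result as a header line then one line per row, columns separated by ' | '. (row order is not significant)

== RESULT ==
books.code
X1

Derivation:
After WHERE (1 rows):
books.name | books.code
eve | X1
After SELECT (1 rows):
books.code
X1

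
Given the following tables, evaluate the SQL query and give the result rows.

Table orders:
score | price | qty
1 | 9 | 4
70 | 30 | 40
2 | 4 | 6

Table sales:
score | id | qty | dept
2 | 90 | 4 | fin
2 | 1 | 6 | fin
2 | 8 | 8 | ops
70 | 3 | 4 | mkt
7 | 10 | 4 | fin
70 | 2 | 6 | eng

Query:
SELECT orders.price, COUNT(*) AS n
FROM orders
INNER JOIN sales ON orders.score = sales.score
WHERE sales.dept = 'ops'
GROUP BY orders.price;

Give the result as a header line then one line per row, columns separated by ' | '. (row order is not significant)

After JOIN sales (5 rows):
orders.score | orders.price | orders.qty | sales.score | sales.id | sales.qty | sales.dept
70 | 30 | 40 | 70 | 3 | 4 | mkt
70 | 30 | 40 | 70 | 2 | 6 | eng
2 | 4 | 6 | 2 | 90 | 4 | fin
2 | 4 | 6 | 2 | 1 | 6 | fin
2 | 4 | 6 | 2 | 8 | 8 | ops
After WHERE (1 rows):
orders.score | orders.price | orders.qty | sales.score | sales.id | sales.qty | sales.dept
2 | 4 | 6 | 2 | 8 | 8 | ops
After GROUP BY (1 rows):
orders.price | n
4 | 1

== RESULT ==
orders.price | n
4 | 1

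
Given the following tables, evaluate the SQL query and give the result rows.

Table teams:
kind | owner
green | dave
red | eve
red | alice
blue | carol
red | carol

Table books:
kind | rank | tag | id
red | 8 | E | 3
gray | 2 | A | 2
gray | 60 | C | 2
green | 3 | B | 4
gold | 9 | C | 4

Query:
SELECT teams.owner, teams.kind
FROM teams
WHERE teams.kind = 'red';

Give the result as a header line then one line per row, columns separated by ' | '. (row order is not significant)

After WHERE (3 rows):
teams.kind | teams.owner
red | eve
red | alice
red | carol
After SELECT (3 rows):
teams.owner | teams.kind
eve | red
alice | red
carol | red

== RESULT ==
teams.owner | teams.kind
eve | red
alice | red
carol | red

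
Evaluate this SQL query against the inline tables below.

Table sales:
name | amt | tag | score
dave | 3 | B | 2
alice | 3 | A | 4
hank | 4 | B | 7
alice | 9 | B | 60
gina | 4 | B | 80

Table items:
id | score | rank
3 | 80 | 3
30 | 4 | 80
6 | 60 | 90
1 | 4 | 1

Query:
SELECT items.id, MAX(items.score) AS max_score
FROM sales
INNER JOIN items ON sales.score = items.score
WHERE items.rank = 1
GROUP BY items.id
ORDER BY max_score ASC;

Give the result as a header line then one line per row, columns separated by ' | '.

After JOIN items (4 rows):
sales.name | sales.amt | sales.tag | sales.score | items.id | items.score | items.rank
alice | 3 | A | 4 | 30 | 4 | 80
alice | 3 | A | 4 | 1 | 4 | 1
alice | 9 | B | 60 | 6 | 60 | 90
gina | 4 | B | 80 | 3 | 80 | 3
After WHERE (1 rows):
sales.name | sales.amt | sales.tag | sales.score | items.id | items.score | items.rank
alice | 3 | A | 4 | 1 | 4 | 1
After GROUP BY (1 rows):
items.id | max_score
1 | 4
After ORDER BY (1 rows):
items.id | max_score
1 | 4

== RESULT ==
items.id | max_score
1 | 4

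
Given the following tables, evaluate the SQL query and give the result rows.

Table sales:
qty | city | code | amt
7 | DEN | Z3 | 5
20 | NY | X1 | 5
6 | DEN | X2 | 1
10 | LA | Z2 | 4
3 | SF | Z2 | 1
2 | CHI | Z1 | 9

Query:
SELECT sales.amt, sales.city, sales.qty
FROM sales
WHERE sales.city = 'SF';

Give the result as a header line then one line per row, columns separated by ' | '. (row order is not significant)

== RESULT ==
sales.amt | sales.city | sales.qty
1 | SF | 3

Derivation:
After WHERE (1 rows):
sales.qty | sales.city | sales.code | sales.amt
3 | SF | Z2 | 1
After SELECT (1 rows):
sales.amt | sales.city | sales.qty
1 | SF | 3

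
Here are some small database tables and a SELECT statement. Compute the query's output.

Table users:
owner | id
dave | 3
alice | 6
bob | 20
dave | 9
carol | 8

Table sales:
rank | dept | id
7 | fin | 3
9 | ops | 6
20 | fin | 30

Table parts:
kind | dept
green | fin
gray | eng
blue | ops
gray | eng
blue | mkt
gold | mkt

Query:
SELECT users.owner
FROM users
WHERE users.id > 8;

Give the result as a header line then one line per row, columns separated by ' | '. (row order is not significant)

== RESULT ==
users.owner
bob
dave

Derivation:
After WHERE (2 rows):
users.owner | users.id
bob | 20
dave | 9
After SELECT (2 rows):
users.owner
bob
dave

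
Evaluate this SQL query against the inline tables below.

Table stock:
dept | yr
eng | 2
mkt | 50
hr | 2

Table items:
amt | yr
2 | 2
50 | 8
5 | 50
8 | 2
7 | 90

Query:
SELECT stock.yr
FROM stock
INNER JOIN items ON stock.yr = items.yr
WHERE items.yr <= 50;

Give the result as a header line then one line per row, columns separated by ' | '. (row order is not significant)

After JOIN items (5 rows):
stock.dept | stock.yr | items.amt | items.yr
eng | 2 | 2 | 2
eng | 2 | 8 | 2
mkt | 50 | 5 | 50
hr | 2 | 2 | 2
hr | 2 | 8 | 2
After WHERE (5 rows):
stock.dept | stock.yr | items.amt | items.yr
eng | 2 | 2 | 2
eng | 2 | 8 | 2
mkt | 50 | 5 | 50
hr | 2 | 2 | 2
hr | 2 | 8 | 2
After SELECT (5 rows):
stock.yr
2
2
50
2
2

== RESULT ==
stock.yr
2
2
50
2
2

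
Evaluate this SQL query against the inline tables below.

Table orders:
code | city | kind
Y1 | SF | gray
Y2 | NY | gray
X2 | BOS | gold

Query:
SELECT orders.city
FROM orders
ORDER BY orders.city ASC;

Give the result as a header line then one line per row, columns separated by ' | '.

== RESULT ==
orders.city
BOS
NY
SF

Derivation:
After SELECT (3 rows):
orders.city
SF
NY
BOS
After ORDER BY (3 rows):
orders.city
BOS
NY
SF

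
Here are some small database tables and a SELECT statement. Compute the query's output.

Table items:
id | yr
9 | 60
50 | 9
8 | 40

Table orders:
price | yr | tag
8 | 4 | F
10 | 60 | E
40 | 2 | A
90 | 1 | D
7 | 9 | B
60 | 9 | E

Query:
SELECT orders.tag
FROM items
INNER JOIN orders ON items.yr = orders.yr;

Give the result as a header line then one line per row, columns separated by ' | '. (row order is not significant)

== RESULT ==
orders.tag
E
B
E

Derivation:
After JOIN orders (3 rows):
items.id | items.yr | orders.price | orders.yr | orders.tag
9 | 60 | 10 | 60 | E
50 | 9 | 7 | 9 | B
50 | 9 | 60 | 9 | E
After SELECT (3 rows):
orders.tag
E
B
E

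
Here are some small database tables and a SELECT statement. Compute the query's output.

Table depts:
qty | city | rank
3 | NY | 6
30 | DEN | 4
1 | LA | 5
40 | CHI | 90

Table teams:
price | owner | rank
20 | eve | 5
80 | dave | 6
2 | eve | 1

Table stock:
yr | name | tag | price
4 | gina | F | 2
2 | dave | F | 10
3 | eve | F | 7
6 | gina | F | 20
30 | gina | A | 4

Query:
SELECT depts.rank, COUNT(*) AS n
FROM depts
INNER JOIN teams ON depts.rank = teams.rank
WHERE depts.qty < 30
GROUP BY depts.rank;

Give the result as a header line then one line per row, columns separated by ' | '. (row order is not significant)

== RESULT ==
depts.rank | n
6 | 1
5 | 1

Derivation:
After JOIN teams (2 rows):
depts.qty | depts.city | depts.rank | teams.price | teams.owner | teams.rank
3 | NY | 6 | 80 | dave | 6
1 | LA | 5 | 20 | eve | 5
After WHERE (2 rows):
depts.qty | depts.city | depts.rank | teams.price | teams.owner | teams.rank
3 | NY | 6 | 80 | dave | 6
1 | LA | 5 | 20 | eve | 5
After GROUP BY (2 rows):
depts.rank | n
6 | 1
5 | 1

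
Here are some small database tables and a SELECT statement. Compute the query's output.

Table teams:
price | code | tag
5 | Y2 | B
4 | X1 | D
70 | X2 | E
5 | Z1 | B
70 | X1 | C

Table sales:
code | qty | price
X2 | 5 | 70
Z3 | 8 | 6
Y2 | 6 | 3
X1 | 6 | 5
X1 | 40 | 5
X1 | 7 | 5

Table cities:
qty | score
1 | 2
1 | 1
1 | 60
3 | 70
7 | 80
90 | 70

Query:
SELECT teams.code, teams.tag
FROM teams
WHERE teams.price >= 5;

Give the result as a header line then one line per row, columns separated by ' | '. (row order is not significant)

== RESULT ==
teams.code | teams.tag
Y2 | B
X2 | E
Z1 | B
X1 | C

Derivation:
After WHERE (4 rows):
teams.price | teams.code | teams.tag
5 | Y2 | B
70 | X2 | E
5 | Z1 | B
70 | X1 | C
After SELECT (4 rows):
teams.code | teams.tag
Y2 | B
X2 | E
Z1 | B
X1 | C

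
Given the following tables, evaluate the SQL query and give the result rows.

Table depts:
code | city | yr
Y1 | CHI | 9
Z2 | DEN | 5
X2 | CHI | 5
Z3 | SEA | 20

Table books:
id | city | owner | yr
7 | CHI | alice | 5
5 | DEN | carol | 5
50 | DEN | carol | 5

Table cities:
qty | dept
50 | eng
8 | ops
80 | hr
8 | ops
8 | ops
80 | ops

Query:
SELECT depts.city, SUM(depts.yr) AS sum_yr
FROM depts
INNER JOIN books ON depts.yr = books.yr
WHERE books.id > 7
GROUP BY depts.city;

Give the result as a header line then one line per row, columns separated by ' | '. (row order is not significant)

After JOIN books (6 rows):
depts.code | depts.city | depts.yr | books.id | books.city | books.owner | books.yr
Z2 | DEN | 5 | 7 | CHI | alice | 5
Z2 | DEN | 5 | 5 | DEN | carol | 5
Z2 | DEN | 5 | 50 | DEN | carol | 5
X2 | CHI | 5 | 7 | CHI | alice | 5
X2 | CHI | 5 | 5 | DEN | carol | 5
X2 | CHI | 5 | 50 | DEN | carol | 5
After WHERE (2 rows):
depts.code | depts.city | depts.yr | books.id | books.city | books.owner | books.yr
Z2 | DEN | 5 | 50 | DEN | carol | 5
X2 | CHI | 5 | 50 | DEN | carol | 5
After GROUP BY (2 rows):
depts.city | sum_yr
DEN | 5
CHI | 5

== RESULT ==
depts.city | sum_yr
DEN | 5
CHI | 5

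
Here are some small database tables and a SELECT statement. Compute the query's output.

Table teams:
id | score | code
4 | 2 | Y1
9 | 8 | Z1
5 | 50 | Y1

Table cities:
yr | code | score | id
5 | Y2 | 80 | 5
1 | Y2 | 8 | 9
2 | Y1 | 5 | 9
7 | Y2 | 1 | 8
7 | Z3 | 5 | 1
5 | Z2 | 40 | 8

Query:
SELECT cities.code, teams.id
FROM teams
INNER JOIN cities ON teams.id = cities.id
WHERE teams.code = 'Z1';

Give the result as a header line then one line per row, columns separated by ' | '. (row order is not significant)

== RESULT ==
cities.code | teams.id
Y2 | 9
Y1 | 9

Derivation:
After JOIN cities (3 rows):
teams.id | teams.score | teams.code | cities.yr | cities.code | cities.score | cities.id
9 | 8 | Z1 | 1 | Y2 | 8 | 9
9 | 8 | Z1 | 2 | Y1 | 5 | 9
5 | 50 | Y1 | 5 | Y2 | 80 | 5
After WHERE (2 rows):
teams.id | teams.score | teams.code | cities.yr | cities.code | cities.score | cities.id
9 | 8 | Z1 | 1 | Y2 | 8 | 9
9 | 8 | Z1 | 2 | Y1 | 5 | 9
After SELECT (2 rows):
cities.code | teams.id
Y2 | 9
Y1 | 9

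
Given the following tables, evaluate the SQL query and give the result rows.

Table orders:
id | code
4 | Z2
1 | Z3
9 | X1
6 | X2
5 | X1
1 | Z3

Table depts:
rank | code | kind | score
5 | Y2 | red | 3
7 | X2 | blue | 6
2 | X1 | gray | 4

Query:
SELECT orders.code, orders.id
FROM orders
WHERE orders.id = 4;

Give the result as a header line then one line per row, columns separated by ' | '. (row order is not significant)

After WHERE (1 rows):
orders.id | orders.code
4 | Z2
After SELECT (1 rows):
orders.code | orders.id
Z2 | 4

== RESULT ==
orders.code | orders.id
Z2 | 4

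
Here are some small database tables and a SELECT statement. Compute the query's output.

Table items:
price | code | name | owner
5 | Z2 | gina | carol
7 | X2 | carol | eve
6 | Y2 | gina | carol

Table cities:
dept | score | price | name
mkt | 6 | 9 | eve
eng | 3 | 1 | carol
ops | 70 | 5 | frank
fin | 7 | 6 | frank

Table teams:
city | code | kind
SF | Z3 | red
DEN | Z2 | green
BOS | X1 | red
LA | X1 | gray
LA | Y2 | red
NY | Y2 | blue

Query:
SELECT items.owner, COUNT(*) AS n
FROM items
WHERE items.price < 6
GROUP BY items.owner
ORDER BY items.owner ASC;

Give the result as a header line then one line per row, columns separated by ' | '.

After WHERE (1 rows):
items.price | items.code | items.name | items.owner
5 | Z2 | gina | carol
After GROUP BY (1 rows):
items.owner | n
carol | 1
After ORDER BY (1 rows):
items.owner | n
carol | 1

== RESULT ==
items.owner | n
carol | 1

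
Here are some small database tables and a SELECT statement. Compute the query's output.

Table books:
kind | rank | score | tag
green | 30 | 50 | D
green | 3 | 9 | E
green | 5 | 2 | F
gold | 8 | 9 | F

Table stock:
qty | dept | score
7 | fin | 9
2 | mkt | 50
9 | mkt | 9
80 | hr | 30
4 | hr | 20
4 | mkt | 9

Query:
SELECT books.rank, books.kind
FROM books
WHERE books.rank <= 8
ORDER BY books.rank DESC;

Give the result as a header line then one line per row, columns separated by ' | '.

== RESULT ==
books.rank | books.kind
8 | gold
5 | green
3 | green

Derivation:
After WHERE (3 rows):
books.kind | books.rank | books.score | books.tag
green | 3 | 9 | E
green | 5 | 2 | F
gold | 8 | 9 | F
After SELECT (3 rows):
books.rank | books.kind
3 | green
5 | green
8 | gold
After ORDER BY (3 rows):
books.rank | books.kind
8 | gold
5 | green
3 | green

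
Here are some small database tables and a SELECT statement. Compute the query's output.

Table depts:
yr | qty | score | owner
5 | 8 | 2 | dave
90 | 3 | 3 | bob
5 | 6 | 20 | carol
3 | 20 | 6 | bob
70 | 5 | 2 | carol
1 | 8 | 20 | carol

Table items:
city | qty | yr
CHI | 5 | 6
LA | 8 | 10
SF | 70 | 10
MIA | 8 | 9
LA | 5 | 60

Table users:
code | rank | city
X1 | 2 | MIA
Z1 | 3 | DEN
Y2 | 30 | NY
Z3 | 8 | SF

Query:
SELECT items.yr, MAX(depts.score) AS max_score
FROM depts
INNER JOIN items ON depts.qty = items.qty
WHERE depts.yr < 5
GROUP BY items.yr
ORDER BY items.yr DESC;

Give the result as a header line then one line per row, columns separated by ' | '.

== RESULT ==
items.yr | max_score
10 | 20
9 | 20

Derivation:
After JOIN items (6 rows):
depts.yr | depts.qty | depts.score | depts.owner | items.city | items.qty | items.yr
5 | 8 | 2 | dave | LA | 8 | 10
5 | 8 | 2 | dave | MIA | 8 | 9
70 | 5 | 2 | carol | CHI | 5 | 6
70 | 5 | 2 | carol | LA | 5 | 60
1 | 8 | 20 | carol | LA | 8 | 10
1 | 8 | 20 | carol | MIA | 8 | 9
After WHERE (2 rows):
depts.yr | depts.qty | depts.score | depts.owner | items.city | items.qty | items.yr
1 | 8 | 20 | carol | LA | 8 | 10
1 | 8 | 20 | carol | MIA | 8 | 9
After GROUP BY (2 rows):
items.yr | max_score
10 | 20
9 | 20
After ORDER BY (2 rows):
items.yr | max_score
10 | 20
9 | 20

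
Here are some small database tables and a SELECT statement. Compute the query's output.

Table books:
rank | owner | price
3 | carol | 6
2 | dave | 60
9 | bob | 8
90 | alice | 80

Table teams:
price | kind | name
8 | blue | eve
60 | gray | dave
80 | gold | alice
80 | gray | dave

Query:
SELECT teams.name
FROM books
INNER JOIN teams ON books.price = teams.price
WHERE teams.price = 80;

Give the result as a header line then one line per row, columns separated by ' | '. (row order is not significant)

After JOIN teams (4 rows):
books.rank | books.owner | books.price | teams.price | teams.kind | teams.name
2 | dave | 60 | 60 | gray | dave
9 | bob | 8 | 8 | blue | eve
90 | alice | 80 | 80 | gold | alice
90 | alice | 80 | 80 | gray | dave
After WHERE (2 rows):
books.rank | books.owner | books.price | teams.price | teams.kind | teams.name
90 | alice | 80 | 80 | gold | alice
90 | alice | 80 | 80 | gray | dave
After SELECT (2 rows):
teams.name
alice
dave

== RESULT ==
teams.name
alice
dave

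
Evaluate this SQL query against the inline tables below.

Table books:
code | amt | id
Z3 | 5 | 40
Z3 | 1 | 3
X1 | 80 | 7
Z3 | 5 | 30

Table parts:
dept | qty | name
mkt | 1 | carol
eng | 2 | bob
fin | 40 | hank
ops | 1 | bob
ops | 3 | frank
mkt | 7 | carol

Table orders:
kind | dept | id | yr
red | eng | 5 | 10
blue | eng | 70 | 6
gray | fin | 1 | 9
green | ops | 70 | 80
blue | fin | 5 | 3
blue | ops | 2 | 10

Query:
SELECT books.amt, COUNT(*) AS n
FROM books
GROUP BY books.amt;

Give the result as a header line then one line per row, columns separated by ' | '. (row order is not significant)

== RESULT ==
books.amt | n
5 | 2
1 | 1
80 | 1

Derivation:
After GROUP BY (3 rows):
books.amt | n
5 | 2
1 | 1
80 | 1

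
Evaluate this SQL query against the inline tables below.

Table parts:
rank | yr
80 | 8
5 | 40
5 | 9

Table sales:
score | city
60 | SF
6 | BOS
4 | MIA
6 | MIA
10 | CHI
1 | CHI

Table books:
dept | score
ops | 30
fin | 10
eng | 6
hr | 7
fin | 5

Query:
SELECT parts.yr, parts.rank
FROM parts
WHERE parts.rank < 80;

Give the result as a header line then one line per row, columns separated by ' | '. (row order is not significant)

== RESULT ==
parts.yr | parts.rank
40 | 5
9 | 5

Derivation:
After WHERE (2 rows):
parts.rank | parts.yr
5 | 40
5 | 9
After SELECT (2 rows):
parts.yr | parts.rank
40 | 5
9 | 5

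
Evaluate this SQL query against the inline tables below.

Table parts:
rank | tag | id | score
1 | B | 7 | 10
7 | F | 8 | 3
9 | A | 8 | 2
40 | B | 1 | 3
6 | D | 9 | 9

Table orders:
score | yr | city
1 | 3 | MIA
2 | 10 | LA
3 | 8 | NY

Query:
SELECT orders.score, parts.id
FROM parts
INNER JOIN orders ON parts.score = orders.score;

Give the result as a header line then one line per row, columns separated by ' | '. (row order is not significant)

== RESULT ==
orders.score | parts.id
3 | 8
2 | 8
3 | 1

Derivation:
After JOIN orders (3 rows):
parts.rank | parts.tag | parts.id | parts.score | orders.score | orders.yr | orders.city
7 | F | 8 | 3 | 3 | 8 | NY
9 | A | 8 | 2 | 2 | 10 | LA
40 | B | 1 | 3 | 3 | 8 | NY
After SELECT (3 rows):
orders.score | parts.id
3 | 8
2 | 8
3 | 1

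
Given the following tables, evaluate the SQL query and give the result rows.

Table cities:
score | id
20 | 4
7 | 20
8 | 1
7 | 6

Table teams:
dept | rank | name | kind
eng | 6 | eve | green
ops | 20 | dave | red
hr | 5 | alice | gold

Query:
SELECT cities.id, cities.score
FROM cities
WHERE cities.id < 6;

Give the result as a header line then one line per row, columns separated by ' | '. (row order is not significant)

After WHERE (2 rows):
cities.score | cities.id
20 | 4
8 | 1
After SELECT (2 rows):
cities.id | cities.score
4 | 20
1 | 8

== RESULT ==
cities.id | cities.score
4 | 20
1 | 8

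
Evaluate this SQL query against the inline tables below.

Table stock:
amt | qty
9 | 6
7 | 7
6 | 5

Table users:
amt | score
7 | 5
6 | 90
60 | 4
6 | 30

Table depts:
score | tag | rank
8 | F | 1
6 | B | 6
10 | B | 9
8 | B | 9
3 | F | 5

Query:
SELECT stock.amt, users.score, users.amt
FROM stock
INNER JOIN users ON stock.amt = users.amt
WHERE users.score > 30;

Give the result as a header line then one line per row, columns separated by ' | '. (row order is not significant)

After JOIN users (3 rows):
stock.amt | stock.qty | users.amt | users.score
7 | 7 | 7 | 5
6 | 5 | 6 | 90
6 | 5 | 6 | 30
After WHERE (1 rows):
stock.amt | stock.qty | users.amt | users.score
6 | 5 | 6 | 90
After SELECT (1 rows):
stock.amt | users.score | users.amt
6 | 90 | 6

== RESULT ==
stock.amt | users.score | users.amt
6 | 90 | 6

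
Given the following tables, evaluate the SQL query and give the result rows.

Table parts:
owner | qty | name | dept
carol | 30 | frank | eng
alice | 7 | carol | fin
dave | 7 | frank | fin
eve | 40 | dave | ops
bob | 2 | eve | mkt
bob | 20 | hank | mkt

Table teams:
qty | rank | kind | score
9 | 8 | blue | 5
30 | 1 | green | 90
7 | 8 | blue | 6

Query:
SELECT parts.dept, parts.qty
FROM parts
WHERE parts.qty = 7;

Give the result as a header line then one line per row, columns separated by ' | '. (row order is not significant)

== RESULT ==
parts.dept | parts.qty
fin | 7
fin | 7

Derivation:
After WHERE (2 rows):
parts.owner | parts.qty | parts.name | parts.dept
alice | 7 | carol | fin
dave | 7 | frank | fin
After SELECT (2 rows):
parts.dept | parts.qty
fin | 7
fin | 7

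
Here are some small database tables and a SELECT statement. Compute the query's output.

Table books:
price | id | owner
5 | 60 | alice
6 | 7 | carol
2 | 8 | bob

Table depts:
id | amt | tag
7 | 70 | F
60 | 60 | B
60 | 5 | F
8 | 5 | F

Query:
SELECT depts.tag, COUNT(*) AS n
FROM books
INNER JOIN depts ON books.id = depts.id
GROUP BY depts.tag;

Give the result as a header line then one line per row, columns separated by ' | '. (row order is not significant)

== RESULT ==
depts.tag | n
B | 1
F | 3

Derivation:
After JOIN depts (4 rows):
books.price | books.id | books.owner | depts.id | depts.amt | depts.tag
5 | 60 | alice | 60 | 60 | B
5 | 60 | alice | 60 | 5 | F
6 | 7 | carol | 7 | 70 | F
2 | 8 | bob | 8 | 5 | F
After GROUP BY (2 rows):
depts.tag | n
B | 1
F | 3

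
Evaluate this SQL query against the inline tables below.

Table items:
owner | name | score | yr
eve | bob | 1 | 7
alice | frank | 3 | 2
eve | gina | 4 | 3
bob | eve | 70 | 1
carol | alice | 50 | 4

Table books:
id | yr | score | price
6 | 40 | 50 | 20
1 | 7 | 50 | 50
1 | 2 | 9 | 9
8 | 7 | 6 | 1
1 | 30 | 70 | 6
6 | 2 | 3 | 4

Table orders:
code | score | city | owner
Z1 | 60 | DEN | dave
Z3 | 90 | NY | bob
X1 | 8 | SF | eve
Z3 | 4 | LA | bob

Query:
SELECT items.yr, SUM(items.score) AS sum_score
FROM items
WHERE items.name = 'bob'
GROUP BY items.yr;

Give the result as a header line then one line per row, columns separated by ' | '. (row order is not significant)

== RESULT ==
items.yr | sum_score
7 | 1

Derivation:
After WHERE (1 rows):
items.owner | items.name | items.score | items.yr
eve | bob | 1 | 7
After GROUP BY (1 rows):
items.yr | sum_score
7 | 1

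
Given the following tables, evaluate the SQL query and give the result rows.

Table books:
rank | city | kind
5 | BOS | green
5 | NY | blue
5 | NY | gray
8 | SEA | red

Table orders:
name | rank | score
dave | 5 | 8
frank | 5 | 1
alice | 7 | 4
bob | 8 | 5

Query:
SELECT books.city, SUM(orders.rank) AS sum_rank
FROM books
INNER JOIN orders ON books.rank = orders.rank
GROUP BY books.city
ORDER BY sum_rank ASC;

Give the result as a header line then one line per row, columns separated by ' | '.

== RESULT ==
books.city | sum_rank
SEA | 8
BOS | 10
NY | 20

Derivation:
After JOIN orders (7 rows):
books.rank | books.city | books.kind | orders.name | orders.rank | orders.score
5 | BOS | green | dave | 5 | 8
5 | BOS | green | frank | 5 | 1
5 | NY | blue | dave | 5 | 8
5 | NY | blue | frank | 5 | 1
5 | NY | gray | dave | 5 | 8
5 | NY | gray | frank | 5 | 1
8 | SEA | red | bob | 8 | 5
After GROUP BY (3 rows):
books.city | sum_rank
BOS | 10
NY | 20
SEA | 8
After ORDER BY (3 rows):
books.city | sum_rank
SEA | 8
BOS | 10
NY | 20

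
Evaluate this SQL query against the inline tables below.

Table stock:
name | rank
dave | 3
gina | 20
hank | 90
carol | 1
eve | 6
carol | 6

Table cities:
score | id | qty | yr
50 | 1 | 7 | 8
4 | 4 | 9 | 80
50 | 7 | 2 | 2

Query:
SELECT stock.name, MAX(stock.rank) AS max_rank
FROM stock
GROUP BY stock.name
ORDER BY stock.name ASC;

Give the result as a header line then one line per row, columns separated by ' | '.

== RESULT ==
stock.name | max_rank
carol | 6
dave | 3
eve | 6
gina | 20
hank | 90

Derivation:
After GROUP BY (5 rows):
stock.name | max_rank
dave | 3
gina | 20
hank | 90
carol | 6
eve | 6
After ORDER BY (5 rows):
stock.name | max_rank
carol | 6
dave | 3
eve | 6
gina | 20
hank | 90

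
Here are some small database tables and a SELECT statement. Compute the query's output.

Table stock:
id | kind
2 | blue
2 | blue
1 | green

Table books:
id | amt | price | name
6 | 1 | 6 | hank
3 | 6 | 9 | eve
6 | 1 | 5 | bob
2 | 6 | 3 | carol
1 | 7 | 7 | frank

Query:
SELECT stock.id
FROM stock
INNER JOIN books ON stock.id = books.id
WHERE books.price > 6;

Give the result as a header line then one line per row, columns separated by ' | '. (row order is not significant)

== RESULT ==
stock.id
1

Derivation:
After JOIN books (3 rows):
stock.id | stock.kind | books.id | books.amt | books.price | books.name
2 | blue | 2 | 6 | 3 | carol
2 | blue | 2 | 6 | 3 | carol
1 | green | 1 | 7 | 7 | frank
After WHERE (1 rows):
stock.id | stock.kind | books.id | books.amt | books.price | books.name
1 | green | 1 | 7 | 7 | frank
After SELECT (1 rows):
stock.id
1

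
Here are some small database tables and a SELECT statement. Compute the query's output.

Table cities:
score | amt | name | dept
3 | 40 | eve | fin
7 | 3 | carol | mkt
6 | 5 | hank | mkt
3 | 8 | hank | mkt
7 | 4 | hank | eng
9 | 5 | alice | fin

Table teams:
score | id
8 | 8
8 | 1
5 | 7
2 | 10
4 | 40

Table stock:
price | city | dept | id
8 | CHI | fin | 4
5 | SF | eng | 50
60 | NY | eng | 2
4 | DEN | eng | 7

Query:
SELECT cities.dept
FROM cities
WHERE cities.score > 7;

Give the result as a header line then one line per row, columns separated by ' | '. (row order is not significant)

After WHERE (1 rows):
cities.score | cities.amt | cities.name | cities.dept
9 | 5 | alice | fin
After SELECT (1 rows):
cities.dept
fin

== RESULT ==
cities.dept
fin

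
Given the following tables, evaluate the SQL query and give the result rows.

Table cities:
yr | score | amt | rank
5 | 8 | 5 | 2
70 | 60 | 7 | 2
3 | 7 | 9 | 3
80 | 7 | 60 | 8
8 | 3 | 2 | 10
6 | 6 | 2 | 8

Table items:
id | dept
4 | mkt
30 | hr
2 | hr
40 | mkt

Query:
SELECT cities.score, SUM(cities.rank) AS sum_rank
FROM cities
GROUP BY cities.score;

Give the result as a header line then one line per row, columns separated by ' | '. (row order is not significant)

== RESULT ==
cities.score | sum_rank
8 | 2
60 | 2
7 | 11
3 | 10
6 | 8

Derivation:
After GROUP BY (5 rows):
cities.score | sum_rank
8 | 2
60 | 2
7 | 11
3 | 10
6 | 8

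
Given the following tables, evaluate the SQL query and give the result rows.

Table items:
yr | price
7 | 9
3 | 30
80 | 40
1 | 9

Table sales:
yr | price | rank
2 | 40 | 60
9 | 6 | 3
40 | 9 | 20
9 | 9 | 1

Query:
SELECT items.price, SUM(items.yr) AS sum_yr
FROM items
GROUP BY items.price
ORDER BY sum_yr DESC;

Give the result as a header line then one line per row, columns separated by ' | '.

After GROUP BY (3 rows):
items.price | sum_yr
9 | 8
30 | 3
40 | 80
After ORDER BY (3 rows):
items.price | sum_yr
40 | 80
9 | 8
30 | 3

== RESULT ==
items.price | sum_yr
40 | 80
9 | 8
30 | 3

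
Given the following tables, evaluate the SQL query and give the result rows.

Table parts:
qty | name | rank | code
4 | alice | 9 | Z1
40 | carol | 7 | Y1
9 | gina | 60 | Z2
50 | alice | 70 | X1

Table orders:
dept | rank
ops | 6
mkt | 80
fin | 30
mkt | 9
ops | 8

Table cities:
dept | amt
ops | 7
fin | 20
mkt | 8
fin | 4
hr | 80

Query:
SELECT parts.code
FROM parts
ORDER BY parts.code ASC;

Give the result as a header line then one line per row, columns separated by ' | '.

== RESULT ==
parts.code
X1
Y1
Z1
Z2

Derivation:
After SELECT (4 rows):
parts.code
Z1
Y1
Z2
X1
After ORDER BY (4 rows):
parts.code
X1
Y1
Z1
Z2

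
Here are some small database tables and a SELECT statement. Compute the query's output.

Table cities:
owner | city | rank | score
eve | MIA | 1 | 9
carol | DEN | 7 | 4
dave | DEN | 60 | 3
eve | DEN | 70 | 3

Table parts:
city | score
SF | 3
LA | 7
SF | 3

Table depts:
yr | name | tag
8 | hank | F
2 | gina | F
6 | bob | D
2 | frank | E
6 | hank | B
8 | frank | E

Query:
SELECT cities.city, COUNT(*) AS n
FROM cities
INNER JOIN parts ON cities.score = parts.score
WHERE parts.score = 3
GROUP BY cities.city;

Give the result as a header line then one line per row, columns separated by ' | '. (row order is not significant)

After JOIN parts (4 rows):
cities.owner | cities.city | cities.rank | cities.score | parts.city | parts.score
dave | DEN | 60 | 3 | SF | 3
dave | DEN | 60 | 3 | SF | 3
eve | DEN | 70 | 3 | SF | 3
eve | DEN | 70 | 3 | SF | 3
After WHERE (4 rows):
cities.owner | cities.city | cities.rank | cities.score | parts.city | parts.score
dave | DEN | 60 | 3 | SF | 3
dave | DEN | 60 | 3 | SF | 3
eve | DEN | 70 | 3 | SF | 3
eve | DEN | 70 | 3 | SF | 3
After GROUP BY (1 rows):
cities.city | n
DEN | 4

== RESULT ==
cities.city | n
DEN | 4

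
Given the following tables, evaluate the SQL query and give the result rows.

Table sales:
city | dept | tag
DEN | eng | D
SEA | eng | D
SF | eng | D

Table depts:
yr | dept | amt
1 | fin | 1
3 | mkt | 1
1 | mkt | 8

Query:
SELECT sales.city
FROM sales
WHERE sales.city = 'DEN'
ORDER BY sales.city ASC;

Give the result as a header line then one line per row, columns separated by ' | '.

== RESULT ==
sales.city
DEN

Derivation:
After WHERE (1 rows):
sales.city | sales.dept | sales.tag
DEN | eng | D
After SELECT (1 rows):
sales.city
DEN
After ORDER BY (1 rows):
sales.city
DEN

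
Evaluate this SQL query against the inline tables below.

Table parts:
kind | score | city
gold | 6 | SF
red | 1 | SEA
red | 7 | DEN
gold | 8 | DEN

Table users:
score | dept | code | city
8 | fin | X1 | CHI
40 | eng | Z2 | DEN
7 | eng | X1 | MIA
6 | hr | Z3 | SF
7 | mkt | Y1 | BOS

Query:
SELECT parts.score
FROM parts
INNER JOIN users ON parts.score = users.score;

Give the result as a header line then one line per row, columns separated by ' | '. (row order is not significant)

After JOIN users (4 rows):
parts.kind | parts.score | parts.city | users.score | users.dept | users.code | users.city
gold | 6 | SF | 6 | hr | Z3 | SF
red | 7 | DEN | 7 | eng | X1 | MIA
red | 7 | DEN | 7 | mkt | Y1 | BOS
gold | 8 | DEN | 8 | fin | X1 | CHI
After SELECT (4 rows):
parts.score
6
7
7
8

== RESULT ==
parts.score
6
7
7
8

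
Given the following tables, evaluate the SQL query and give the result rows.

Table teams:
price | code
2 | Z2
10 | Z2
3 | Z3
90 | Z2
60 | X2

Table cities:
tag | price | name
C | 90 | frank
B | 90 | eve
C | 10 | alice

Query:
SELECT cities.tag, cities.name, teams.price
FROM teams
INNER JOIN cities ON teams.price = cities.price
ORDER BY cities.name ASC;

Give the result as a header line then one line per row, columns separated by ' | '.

After JOIN cities (3 rows):
teams.price | teams.code | cities.tag | cities.price | cities.name
10 | Z2 | C | 10 | alice
90 | Z2 | C | 90 | frank
90 | Z2 | B | 90 | eve
After SELECT (3 rows):
cities.tag | cities.name | teams.price
C | alice | 10
C | frank | 90
B | eve | 90
After ORDER BY (3 rows):
cities.tag | cities.name | teams.price
C | alice | 10
B | eve | 90
C | frank | 90

== RESULT ==
cities.tag | cities.name | teams.price
C | alice | 10
B | eve | 90
C | frank | 90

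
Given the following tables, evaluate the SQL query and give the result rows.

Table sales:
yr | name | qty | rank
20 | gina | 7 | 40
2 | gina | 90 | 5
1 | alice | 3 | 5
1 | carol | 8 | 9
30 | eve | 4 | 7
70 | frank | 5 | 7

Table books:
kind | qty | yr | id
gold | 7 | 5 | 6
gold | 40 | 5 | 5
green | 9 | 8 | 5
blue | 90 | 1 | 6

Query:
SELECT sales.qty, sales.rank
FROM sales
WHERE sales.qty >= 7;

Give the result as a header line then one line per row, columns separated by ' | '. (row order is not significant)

== RESULT ==
sales.qty | sales.rank
7 | 40
90 | 5
8 | 9

Derivation:
After WHERE (3 rows):
sales.yr | sales.name | sales.qty | sales.rank
20 | gina | 7 | 40
2 | gina | 90 | 5
1 | carol | 8 | 9
After SELECT (3 rows):
sales.qty | sales.rank
7 | 40
90 | 5
8 | 9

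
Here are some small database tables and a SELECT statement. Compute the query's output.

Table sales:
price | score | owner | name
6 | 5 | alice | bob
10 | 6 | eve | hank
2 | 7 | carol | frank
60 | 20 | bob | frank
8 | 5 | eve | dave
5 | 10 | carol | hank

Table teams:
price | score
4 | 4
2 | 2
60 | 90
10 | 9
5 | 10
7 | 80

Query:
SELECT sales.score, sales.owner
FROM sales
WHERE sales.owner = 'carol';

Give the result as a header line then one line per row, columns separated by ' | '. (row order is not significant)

After WHERE (2 rows):
sales.price | sales.score | sales.owner | sales.name
2 | 7 | carol | frank
5 | 10 | carol | hank
After SELECT (2 rows):
sales.score | sales.owner
7 | carol
10 | carol

== RESULT ==
sales.score | sales.owner
7 | carol
10 | carol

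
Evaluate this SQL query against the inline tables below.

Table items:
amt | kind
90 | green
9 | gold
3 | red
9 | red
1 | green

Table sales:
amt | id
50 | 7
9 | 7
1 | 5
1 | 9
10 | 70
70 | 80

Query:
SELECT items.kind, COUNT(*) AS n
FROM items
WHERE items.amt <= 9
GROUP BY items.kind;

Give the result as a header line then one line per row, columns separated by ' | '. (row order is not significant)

After WHERE (4 rows):
items.amt | items.kind
9 | gold
3 | red
9 | red
1 | green
After GROUP BY (3 rows):
items.kind | n
gold | 1
red | 2
green | 1

== RESULT ==
items.kind | n
gold | 1
red | 2
green | 1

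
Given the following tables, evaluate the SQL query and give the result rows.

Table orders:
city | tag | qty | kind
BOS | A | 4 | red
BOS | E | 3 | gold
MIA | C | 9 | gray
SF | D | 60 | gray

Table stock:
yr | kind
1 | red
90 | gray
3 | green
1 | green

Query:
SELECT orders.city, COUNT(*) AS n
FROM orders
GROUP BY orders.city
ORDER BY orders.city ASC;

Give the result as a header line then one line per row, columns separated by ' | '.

After GROUP BY (3 rows):
orders.city | n
BOS | 2
MIA | 1
SF | 1
After ORDER BY (3 rows):
orders.city | n
BOS | 2
MIA | 1
SF | 1

== RESULT ==
orders.city | n
BOS | 2
MIA | 1
SF | 1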